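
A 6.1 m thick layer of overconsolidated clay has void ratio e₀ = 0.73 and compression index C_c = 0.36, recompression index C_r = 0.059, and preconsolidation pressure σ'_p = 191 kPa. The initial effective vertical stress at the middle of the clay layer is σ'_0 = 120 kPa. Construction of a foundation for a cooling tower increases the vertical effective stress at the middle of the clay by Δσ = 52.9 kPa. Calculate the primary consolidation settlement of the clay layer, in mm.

Final effective stress: σ'_f = 120 + 52.9 = 172.9 kPa.
σ'_f = 172.9 ≤ σ'_p = 191 kPa, so the clay remains overconsolidated and only the recompression index applies:
S_c = C_r·H/(1+e₀)·log₁₀(σ'_f/σ'_0) = 0.059×6.1/1.73×log₁₀(172.9/120)
    = 0.20803 × 0.15861 = 0.033 m

S_c ≈ 33 mm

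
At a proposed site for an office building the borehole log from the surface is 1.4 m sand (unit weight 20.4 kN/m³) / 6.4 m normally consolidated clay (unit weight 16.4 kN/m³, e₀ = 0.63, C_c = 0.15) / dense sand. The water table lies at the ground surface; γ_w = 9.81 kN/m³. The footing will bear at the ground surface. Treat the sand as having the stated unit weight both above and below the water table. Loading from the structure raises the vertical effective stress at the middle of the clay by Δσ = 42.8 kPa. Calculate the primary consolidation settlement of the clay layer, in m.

S_c ≈ 0.201 m

Mid-depth of clay below the ground surface: z = 1.4 + 6.4/2 = 4.6 m.
Total vertical stress at mid-clay: σ_v = 20.4×1.4 + 16.4×3.2 = 81.04 kPa.
Pore pressure: u = 9.81×(4.6 − 0) = 45.126 kPa.
Initial effective stress: σ'_0 = σ_v − u = 81.04 − 45.126 = 35.914 kPa.
Final effective stress: σ'_f = σ'_0 + Δσ = 35.914 + 42.8 = 78.714 kPa.
Normally consolidated clay, so the full stress increment lies on the virgin compression line:
S_c = C_c·H/(1+e₀)·log₁₀(σ'_f/σ'_0) = 0.15×6.4/(1+0.63)×log₁₀(78.714/35.914)
    = 0.58896 × 0.34079 = 0.2007 m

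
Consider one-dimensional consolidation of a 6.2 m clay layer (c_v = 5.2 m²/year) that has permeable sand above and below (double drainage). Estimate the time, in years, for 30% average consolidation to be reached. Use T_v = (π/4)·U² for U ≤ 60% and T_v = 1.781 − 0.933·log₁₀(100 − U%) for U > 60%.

Drainage path length: H_d = H/2 = 3.1 m (double drainage).
U ≤ 60%: T_v = (π/4)·U² = (π/4)×0.3² = 0.070686.
t = T_v·H_d²/c_v = 0.070686×3.1²/5.2 = 0.1306 years.

t ≈ 0.131 years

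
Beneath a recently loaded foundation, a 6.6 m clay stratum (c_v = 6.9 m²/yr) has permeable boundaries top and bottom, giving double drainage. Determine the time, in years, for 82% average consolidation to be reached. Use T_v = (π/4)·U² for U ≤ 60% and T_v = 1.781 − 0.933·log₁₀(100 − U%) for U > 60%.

Drainage path length: H_d = H/2 = 3.3 m (double drainage).
U > 60%: T_v = 1.781 − 0.933·log₁₀(100 − 82) = 0.60983.
t = T_v·H_d²/c_v = 0.60983×3.3²/6.9 = 0.9625 years.

t ≈ 0.962 years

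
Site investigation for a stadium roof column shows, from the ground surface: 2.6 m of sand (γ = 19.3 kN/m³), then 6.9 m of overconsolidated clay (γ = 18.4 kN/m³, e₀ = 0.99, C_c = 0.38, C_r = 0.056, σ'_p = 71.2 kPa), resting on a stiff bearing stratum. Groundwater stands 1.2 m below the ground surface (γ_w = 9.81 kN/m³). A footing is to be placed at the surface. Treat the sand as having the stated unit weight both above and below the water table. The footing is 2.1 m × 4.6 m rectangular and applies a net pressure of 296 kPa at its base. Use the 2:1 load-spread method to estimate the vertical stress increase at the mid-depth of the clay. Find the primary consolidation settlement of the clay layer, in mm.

Mid-depth of clay below the ground surface: z = 2.6 + 6.9/2 = 6.05 m.
Total vertical stress at mid-clay: σ_v = 19.3×2.6 + 18.4×3.45 = 113.66 kPa.
Pore pressure: u = 9.81×(6.05 − 1.2) = 47.578 kPa.
Initial effective stress: σ'_0 = σ_v − u = 113.66 − 47.578 = 66.082 kPa.
Stress increase at mid-clay by the 2:1 spreading method:
Δσ = qBL/((B+z)(L+z)) = 296×2.1×4.6/((2.1+6.05)(4.6+6.05)) = 32.943 kPa
Final effective stress: σ'_f = 66.082 + 32.943 = 99.025 kPa.
σ'_f = 99.025 > σ'_p = 71.2 kPa, so the stress path crosses the preconsolidation pressure — recompression up to σ'_p, then virgin compression beyond:
S_c = H/(1+e₀)·[C_r·log₁₀(σ'_p/σ'_0) + C_c·log₁₀(σ'_f/σ'_p)]
    = 6.9/1.99 × [0.056×log₁₀(71.2/66.082) + 0.38×log₁₀(99.025/71.2)]
    = 3.4673 × [0.0018142 + 0.054441] = 0.1951 m

S_c ≈ 195 mm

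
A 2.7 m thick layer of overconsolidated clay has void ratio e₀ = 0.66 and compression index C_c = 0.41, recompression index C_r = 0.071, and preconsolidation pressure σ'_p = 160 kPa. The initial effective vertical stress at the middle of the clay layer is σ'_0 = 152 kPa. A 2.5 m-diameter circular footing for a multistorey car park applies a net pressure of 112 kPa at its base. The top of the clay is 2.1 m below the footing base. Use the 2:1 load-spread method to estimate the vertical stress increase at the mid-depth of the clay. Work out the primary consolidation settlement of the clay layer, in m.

Mid-depth of clay below the footing base: z = 2.1 + 2.7/2 = 3.45 m.
Stress increase at mid-clay by the 2:1 spreading method:
Δσ ≈ qD²/(D+z)² = 112×2.5²/(2.5+3.45)² = 19.773 kPa
Final effective stress: σ'_f = 152 + 19.773 = 171.77 kPa.
σ'_f = 171.77 > σ'_p = 160 kPa, so the stress path crosses the preconsolidation pressure — recompression up to σ'_p, then virgin compression beyond:
S_c = H/(1+e₀)·[C_r·log₁₀(σ'_p/σ'_0) + C_c·log₁₀(σ'_f/σ'_p)]
    = 2.7/1.66 × [0.071×log₁₀(160/152) + 0.41×log₁₀(171.77/160)]
    = 1.6265 × [0.0015816 + 0.012639] = 0.02313 m

S_c ≈ 0.0231 m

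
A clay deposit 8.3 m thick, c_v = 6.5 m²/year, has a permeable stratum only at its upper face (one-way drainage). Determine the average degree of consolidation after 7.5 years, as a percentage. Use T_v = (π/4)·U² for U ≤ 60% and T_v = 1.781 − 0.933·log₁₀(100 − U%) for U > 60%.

Drainage path length: H_d = H = 8.3 m (single drainage).
T_v = c_v·t/H_d² = 6.5×7.5/8.3² = 0.70765.
T_v = 0.70765 corresponds to the U > 60% branch:
U = 1 − 10^((1.781 − T_v)/0.933)/100 = 0.8586

U ≈ 85.9 %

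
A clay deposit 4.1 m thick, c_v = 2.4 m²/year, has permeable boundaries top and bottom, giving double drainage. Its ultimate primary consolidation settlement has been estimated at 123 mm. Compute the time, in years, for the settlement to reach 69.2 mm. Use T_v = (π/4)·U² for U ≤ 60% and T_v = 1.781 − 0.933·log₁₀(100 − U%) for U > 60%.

t ≈ 0.435 years

Drainage path length: H_d = H/2 = 2.05 m (double drainage).
U = S(t)/S_ult = 69.2/123 = 0.5626.
U ≤ 60%: T_v = (π/4)·U² = (π/4)×0.5626² = 0.24859.
t = T_v·H_d²/c_v = 0.24859×2.05²/2.4 = 0.4353 years.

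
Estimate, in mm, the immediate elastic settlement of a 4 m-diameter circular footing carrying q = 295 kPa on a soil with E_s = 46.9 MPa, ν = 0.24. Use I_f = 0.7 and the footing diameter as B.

Immediate (elastic) settlement: S_e = q·B·(1−ν²)/E_s · I_f.
E_s = 46.9 MPa = 46900 kPa.
S_e = 295 × 4 × (1 − 0.24²) / 46900 × 0.7
    = 295 × 4 × 0.9424 / 46900 × 0.7
    = 0.0166 m = 16.6 mm

S_e ≈ 16.6 mm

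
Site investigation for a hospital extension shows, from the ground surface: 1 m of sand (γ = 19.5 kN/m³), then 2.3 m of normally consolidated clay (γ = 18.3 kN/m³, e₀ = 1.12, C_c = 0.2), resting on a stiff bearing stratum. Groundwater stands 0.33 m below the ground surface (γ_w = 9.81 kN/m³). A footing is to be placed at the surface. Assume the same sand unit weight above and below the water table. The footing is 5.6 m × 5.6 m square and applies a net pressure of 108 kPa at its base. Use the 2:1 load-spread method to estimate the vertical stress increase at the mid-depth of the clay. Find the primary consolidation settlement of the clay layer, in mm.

Mid-depth of clay below the ground surface: z = 1 + 2.3/2 = 2.15 m.
Total vertical stress at mid-clay: σ_v = 19.5×1 + 18.3×1.15 = 40.545 kPa.
Pore pressure: u = 9.81×(2.15 − 0.33) = 17.854 kPa.
Initial effective stress: σ'_0 = σ_v − u = 40.545 − 17.854 = 22.691 kPa.
Stress increase at mid-clay by the 2:1 spreading method:
Δσ = qBL/((B+z)(L+z)) = 108×5.6×5.6/((5.6+2.15)(5.6+2.15)) = 56.389 kPa
Final effective stress: σ'_f = σ'_0 + Δσ = 22.691 + 56.389 = 79.08 kPa.
Normally consolidated clay, so the full stress increment lies on the virgin compression line:
S_c = C_c·H/(1+e₀)·log₁₀(σ'_f/σ'_0) = 0.2×2.3/(1+1.12)×log₁₀(79.08/22.691)
    = 0.21698 × 0.54221 = 0.1176 m

S_c ≈ 118 mm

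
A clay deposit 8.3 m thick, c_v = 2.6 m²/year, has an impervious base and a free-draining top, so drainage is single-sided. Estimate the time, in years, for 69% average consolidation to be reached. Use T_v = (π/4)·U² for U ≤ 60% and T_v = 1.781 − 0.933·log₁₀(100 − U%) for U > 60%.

Drainage path length: H_d = H = 8.3 m (single drainage).
U > 60%: T_v = 1.781 − 0.933·log₁₀(100 − 69) = 0.38956.
t = T_v·H_d²/c_v = 0.38956×8.3²/2.6 = 10.32 years.

t ≈ 10.3 years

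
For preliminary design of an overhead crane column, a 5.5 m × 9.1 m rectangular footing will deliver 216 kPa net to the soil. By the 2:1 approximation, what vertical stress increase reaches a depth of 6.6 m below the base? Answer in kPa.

Δσ_z ≈ 56.9 kPa

By the 2:1 method the load spreads at 1 horizontal : 2 vertical, so at depth z the loaded area has grown by z in each plan dimension:
Δσ = qBL/((B+z)(L+z)) = 216×5.5×9.1/((5.5+6.6)(9.1+6.6)) = 56.908 kPa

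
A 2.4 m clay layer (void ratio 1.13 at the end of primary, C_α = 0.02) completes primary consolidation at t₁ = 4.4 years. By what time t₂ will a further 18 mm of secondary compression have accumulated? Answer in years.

t₂ ≈ 27.7 years

S_s = C_α·H/(1+e_p)·log₁₀(t₂/t₁) ⇒ log₁₀(t₂/t₁) = S_s·(1+e_p)/(C_α·H).
log₁₀(t₂/t₁) = 0.018 × (1+1.13) / (0.02×2.4) = 0.7987
t₂ = t₁ × 10^0.7987 = 4.4 × 6.291 = 27.68 years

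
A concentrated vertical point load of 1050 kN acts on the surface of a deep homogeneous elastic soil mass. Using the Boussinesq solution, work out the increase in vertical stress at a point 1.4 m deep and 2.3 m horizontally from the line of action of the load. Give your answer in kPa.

Δσ_z ≈ 9.72 kPa

Boussinesq vertical stress below a point load on an elastic half-space:
Δσ_z = 3P/(2πz²) · [1 + (r/z)²]^(−5/2)
r/z = 2.3/1.4 = 1.6429; [1+(r/z)²]^(−5/2) = 0.038001.
Δσ_z = 3×1050/(2π×1.4²) × 0.038001 = 255.78 × 0.038001 = 9.72 kPa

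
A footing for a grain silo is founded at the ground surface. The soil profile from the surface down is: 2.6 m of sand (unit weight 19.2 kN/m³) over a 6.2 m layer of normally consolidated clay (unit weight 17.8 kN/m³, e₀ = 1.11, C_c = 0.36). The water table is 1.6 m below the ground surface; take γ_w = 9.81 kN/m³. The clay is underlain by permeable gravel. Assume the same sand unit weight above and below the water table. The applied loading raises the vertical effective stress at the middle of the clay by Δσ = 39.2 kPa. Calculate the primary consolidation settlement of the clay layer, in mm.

Mid-depth of clay below the ground surface: z = 2.6 + 6.2/2 = 5.7 m.
Total vertical stress at mid-clay: σ_v = 19.2×2.6 + 17.8×3.1 = 105.1 kPa.
Pore pressure: u = 9.81×(5.7 − 1.6) = 40.221 kPa.
Initial effective stress: σ'_0 = σ_v − u = 105.1 − 40.221 = 64.879 kPa.
Final effective stress: σ'_f = σ'_0 + Δσ = 64.879 + 39.2 = 104.08 kPa.
Normally consolidated clay, so the full stress increment lies on the virgin compression line:
S_c = C_c·H/(1+e₀)·log₁₀(σ'_f/σ'_0) = 0.36×6.2/(1+1.11)×log₁₀(104.08/64.879)
    = 1.0578 × 0.20526 = 0.2171 m

S_c ≈ 217 mm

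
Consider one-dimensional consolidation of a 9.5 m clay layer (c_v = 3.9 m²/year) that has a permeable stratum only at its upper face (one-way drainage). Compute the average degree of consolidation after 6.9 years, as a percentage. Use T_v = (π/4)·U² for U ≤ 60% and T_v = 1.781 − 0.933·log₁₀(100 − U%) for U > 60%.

U ≈ 61.2 %

Drainage path length: H_d = H = 9.5 m (single drainage).
T_v = c_v·t/H_d² = 3.9×6.9/9.5² = 0.29817.
T_v = 0.29817 corresponds to the U > 60% branch:
U = 1 − 10^((1.781 − T_v)/0.933)/100 = 0.6116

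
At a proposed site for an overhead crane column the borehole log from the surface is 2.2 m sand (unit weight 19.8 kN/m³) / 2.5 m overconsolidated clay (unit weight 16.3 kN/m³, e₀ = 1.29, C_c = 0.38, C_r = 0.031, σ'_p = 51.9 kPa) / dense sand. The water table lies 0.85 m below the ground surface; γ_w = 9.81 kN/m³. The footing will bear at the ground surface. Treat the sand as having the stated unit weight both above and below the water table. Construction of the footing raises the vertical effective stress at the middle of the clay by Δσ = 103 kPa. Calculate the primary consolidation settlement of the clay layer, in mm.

Mid-depth of clay below the ground surface: z = 2.2 + 2.5/2 = 3.45 m.
Total vertical stress at mid-clay: σ_v = 19.8×2.2 + 16.3×1.25 = 63.935 kPa.
Pore pressure: u = 9.81×(3.45 − 0.85) = 25.506 kPa.
Initial effective stress: σ'_0 = σ_v − u = 63.935 − 25.506 = 38.429 kPa.
Final effective stress: σ'_f = 38.429 + 103 = 141.43 kPa.
σ'_f = 141.43 > σ'_p = 51.9 kPa, so the stress path crosses the preconsolidation pressure — recompression up to σ'_p, then virgin compression beyond:
S_c = H/(1+e₀)·[C_r·log₁₀(σ'_p/σ'_0) + C_c·log₁₀(σ'_f/σ'_p)]
    = 2.5/2.29 × [0.031×log₁₀(51.9/38.429) + 0.38×log₁₀(141.43/51.9)]
    = 1.0917 × [0.0040458 + 0.16544] = 0.185 m

S_c ≈ 185 mm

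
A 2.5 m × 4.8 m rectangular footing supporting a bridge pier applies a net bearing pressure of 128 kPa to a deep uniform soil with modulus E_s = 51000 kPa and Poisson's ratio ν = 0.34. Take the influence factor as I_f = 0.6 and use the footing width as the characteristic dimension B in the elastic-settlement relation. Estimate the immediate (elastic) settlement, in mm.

S_e ≈ 3.33 mm

Immediate (elastic) settlement: S_e = q·B·(1−ν²)/E_s · I_f.
S_e = 128 × 2.5 × (1 − 0.34²) / 51000 × 0.6
    = 128 × 2.5 × 0.8844 / 51000 × 0.6
    = 0.00333 m = 3.33 mm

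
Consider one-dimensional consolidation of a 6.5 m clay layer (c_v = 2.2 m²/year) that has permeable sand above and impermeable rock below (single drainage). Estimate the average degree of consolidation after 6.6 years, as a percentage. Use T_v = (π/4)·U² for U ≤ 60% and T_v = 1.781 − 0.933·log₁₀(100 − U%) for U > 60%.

U ≈ 65.3 %

Drainage path length: H_d = H = 6.5 m (single drainage).
T_v = c_v·t/H_d² = 2.2×6.6/6.5² = 0.34367.
T_v = 0.34367 corresponds to the U > 60% branch:
U = 1 − 10^((1.781 − T_v)/0.933)/100 = 0.6528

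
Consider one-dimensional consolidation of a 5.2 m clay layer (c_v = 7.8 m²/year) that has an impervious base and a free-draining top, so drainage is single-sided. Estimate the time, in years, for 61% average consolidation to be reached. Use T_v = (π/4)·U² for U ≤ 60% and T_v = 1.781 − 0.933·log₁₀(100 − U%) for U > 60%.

t ≈ 1.03 years

Drainage path length: H_d = H = 5.2 m (single drainage).
U > 60%: T_v = 1.781 − 0.933·log₁₀(100 − 61) = 0.29654.
t = T_v·H_d²/c_v = 0.29654×5.2²/7.8 = 1.028 years.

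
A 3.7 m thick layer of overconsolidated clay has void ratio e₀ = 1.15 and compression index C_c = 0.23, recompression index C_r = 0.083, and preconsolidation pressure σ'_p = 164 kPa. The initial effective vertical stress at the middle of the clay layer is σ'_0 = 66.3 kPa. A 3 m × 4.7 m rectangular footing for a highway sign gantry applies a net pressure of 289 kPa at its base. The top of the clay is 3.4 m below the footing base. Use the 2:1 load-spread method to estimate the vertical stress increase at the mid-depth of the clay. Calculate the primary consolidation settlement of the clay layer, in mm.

Mid-depth of clay below the footing base: z = 3.4 + 3.7/2 = 5.25 m.
Stress increase at mid-clay by the 2:1 spreading method:
Δσ = qBL/((B+z)(L+z)) = 289×3×4.7/((3+5.25)(4.7+5.25)) = 49.641 kPa
Final effective stress: σ'_f = 66.3 + 49.641 = 115.94 kPa.
σ'_f = 115.94 ≤ σ'_p = 164 kPa, so the clay remains overconsolidated and only the recompression index applies:
S_c = C_r·H/(1+e₀)·log₁₀(σ'_f/σ'_0) = 0.083×3.7/2.15×log₁₀(115.94/66.3)
    = 0.14283 × 0.24272 = 0.03467 m

S_c ≈ 34.7 mm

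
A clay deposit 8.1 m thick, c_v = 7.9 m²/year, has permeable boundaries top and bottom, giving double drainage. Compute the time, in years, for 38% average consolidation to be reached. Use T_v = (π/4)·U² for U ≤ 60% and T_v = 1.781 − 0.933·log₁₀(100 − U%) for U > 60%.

Drainage path length: H_d = H/2 = 4.05 m (double drainage).
U ≤ 60%: T_v = (π/4)·U² = (π/4)×0.38² = 0.11341.
t = T_v·H_d²/c_v = 0.11341×4.05²/7.9 = 0.2355 years.

t ≈ 0.235 years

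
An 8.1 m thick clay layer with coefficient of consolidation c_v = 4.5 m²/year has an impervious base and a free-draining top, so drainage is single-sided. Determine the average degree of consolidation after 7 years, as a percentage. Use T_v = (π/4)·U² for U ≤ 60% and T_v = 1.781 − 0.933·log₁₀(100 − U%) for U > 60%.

U ≈ 75.2 %

Drainage path length: H_d = H = 8.1 m (single drainage).
T_v = c_v·t/H_d² = 4.5×7/8.1² = 0.48011.
T_v = 0.48011 corresponds to the U > 60% branch:
U = 1 − 10^((1.781 − T_v)/0.933)/100 = 0.7521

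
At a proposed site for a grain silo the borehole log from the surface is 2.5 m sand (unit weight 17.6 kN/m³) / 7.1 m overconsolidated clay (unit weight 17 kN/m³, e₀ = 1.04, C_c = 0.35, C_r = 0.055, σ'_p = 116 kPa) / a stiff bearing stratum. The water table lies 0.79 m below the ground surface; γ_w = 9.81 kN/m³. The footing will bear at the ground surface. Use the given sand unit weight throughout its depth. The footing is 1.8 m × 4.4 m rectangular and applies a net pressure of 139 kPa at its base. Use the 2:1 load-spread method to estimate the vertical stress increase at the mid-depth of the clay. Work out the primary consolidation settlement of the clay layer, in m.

S_c ≈ 0.0188 m

Mid-depth of clay below the ground surface: z = 2.5 + 7.1/2 = 6.05 m.
Total vertical stress at mid-clay: σ_v = 17.6×2.5 + 17×3.55 = 104.35 kPa.
Pore pressure: u = 9.81×(6.05 − 0.79) = 51.601 kPa.
Initial effective stress: σ'_0 = σ_v − u = 104.35 − 51.601 = 52.749 kPa.
Stress increase at mid-clay by the 2:1 spreading method:
Δσ = qBL/((B+z)(L+z)) = 139×1.8×4.4/((1.8+6.05)(4.4+6.05)) = 13.42 kPa
Final effective stress: σ'_f = 52.749 + 13.42 = 66.169 kPa.
σ'_f = 66.169 ≤ σ'_p = 116 kPa, so the clay remains overconsolidated and only the recompression index applies:
S_c = C_r·H/(1+e₀)·log₁₀(σ'_f/σ'_0) = 0.055×7.1/2.04×log₁₀(66.169/52.749)
    = 0.19142 × 0.09844 = 0.01884 m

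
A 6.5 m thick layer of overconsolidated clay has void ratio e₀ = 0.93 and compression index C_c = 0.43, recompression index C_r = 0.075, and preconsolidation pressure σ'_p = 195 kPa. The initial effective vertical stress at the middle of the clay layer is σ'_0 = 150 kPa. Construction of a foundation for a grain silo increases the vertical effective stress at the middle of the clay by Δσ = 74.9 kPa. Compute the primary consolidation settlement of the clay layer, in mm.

Final effective stress: σ'_f = 150 + 74.9 = 224.9 kPa.
σ'_f = 224.9 > σ'_p = 195 kPa, so the stress path crosses the preconsolidation pressure — recompression up to σ'_p, then virgin compression beyond:
S_c = H/(1+e₀)·[C_r·log₁₀(σ'_p/σ'_0) + C_c·log₁₀(σ'_f/σ'_p)]
    = 6.5/1.93 × [0.075×log₁₀(195/150) + 0.43×log₁₀(224.9/195)]
    = 3.3679 × [0.0085458 + 0.026641] = 0.1185 m

S_c ≈ 119 mm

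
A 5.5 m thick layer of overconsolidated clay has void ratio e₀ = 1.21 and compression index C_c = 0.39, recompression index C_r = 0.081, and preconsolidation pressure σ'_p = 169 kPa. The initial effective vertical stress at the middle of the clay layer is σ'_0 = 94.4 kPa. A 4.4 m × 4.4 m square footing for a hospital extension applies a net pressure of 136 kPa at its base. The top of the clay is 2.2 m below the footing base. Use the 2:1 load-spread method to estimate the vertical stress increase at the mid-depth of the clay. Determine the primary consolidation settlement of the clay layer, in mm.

Mid-depth of clay below the footing base: z = 2.2 + 5.5/2 = 4.95 m.
Stress increase at mid-clay by the 2:1 spreading method:
Δσ = qBL/((B+z)(L+z)) = 136×4.4×4.4/((4.4+4.95)(4.4+4.95)) = 30.118 kPa
Final effective stress: σ'_f = 94.4 + 30.118 = 124.52 kPa.
σ'_f = 124.52 ≤ σ'_p = 169 kPa, so the clay remains overconsolidated and only the recompression index applies:
S_c = C_r·H/(1+e₀)·log₁₀(σ'_f/σ'_0) = 0.081×5.5/2.21×log₁₀(124.52/94.4)
    = 0.20158 × 0.12027 = 0.02424 m

S_c ≈ 24.2 mm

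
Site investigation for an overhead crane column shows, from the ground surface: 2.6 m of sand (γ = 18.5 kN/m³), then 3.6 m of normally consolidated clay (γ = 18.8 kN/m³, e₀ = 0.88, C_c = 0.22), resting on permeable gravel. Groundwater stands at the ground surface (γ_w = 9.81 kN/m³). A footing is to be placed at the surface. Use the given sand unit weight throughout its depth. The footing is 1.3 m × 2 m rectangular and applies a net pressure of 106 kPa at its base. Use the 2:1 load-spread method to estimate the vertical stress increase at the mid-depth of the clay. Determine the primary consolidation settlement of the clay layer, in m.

S_c ≈ 0.0326 m

Mid-depth of clay below the ground surface: z = 2.6 + 3.6/2 = 4.4 m.
Total vertical stress at mid-clay: σ_v = 18.5×2.6 + 18.8×1.8 = 81.94 kPa.
Pore pressure: u = 9.81×(4.4 − 0) = 43.164 kPa.
Initial effective stress: σ'_0 = σ_v − u = 81.94 − 43.164 = 38.776 kPa.
Stress increase at mid-clay by the 2:1 spreading method:
Δσ = qBL/((B+z)(L+z)) = 106×1.3×2/((1.3+4.4)(2+4.4)) = 7.5548 kPa
Final effective stress: σ'_f = σ'_0 + Δσ = 38.776 + 7.5548 = 46.331 kPa.
Normally consolidated clay, so the full stress increment lies on the virgin compression line:
S_c = C_c·H/(1+e₀)·log₁₀(σ'_f/σ'_0) = 0.22×3.6/(1+0.88)×log₁₀(46.331/38.776)
    = 0.42128 × 0.077309 = 0.03257 m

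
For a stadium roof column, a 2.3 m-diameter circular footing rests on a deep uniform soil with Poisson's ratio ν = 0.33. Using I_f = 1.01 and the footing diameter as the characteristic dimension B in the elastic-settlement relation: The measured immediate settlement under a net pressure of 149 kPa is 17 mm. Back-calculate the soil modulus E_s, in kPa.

S_e = q·B·(1−ν²)/E_s · I_f  ⇒  E_s = q·B·(1−ν²)·I_f / S_e.
E_s = 149 × 2.3 × 0.8911 × 1.01 / 0.017 = 18140 kPa

E_s ≈ 18100 kPa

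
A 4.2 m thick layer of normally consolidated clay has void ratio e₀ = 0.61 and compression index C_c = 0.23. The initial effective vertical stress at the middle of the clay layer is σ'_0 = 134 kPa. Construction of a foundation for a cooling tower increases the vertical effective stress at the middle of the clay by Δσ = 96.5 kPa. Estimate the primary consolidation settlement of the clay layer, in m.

Final effective stress: σ'_f = σ'_0 + Δσ = 134 + 96.5 = 230.5 kPa.
Normally consolidated clay, so the full stress increment lies on the virgin compression line:
S_c = C_c·H/(1+e₀)·log₁₀(σ'_f/σ'_0) = 0.23×4.2/(1+0.61)×log₁₀(230.5/134)
    = 0.6 × 0.23557 = 0.1413 m

S_c ≈ 0.141 m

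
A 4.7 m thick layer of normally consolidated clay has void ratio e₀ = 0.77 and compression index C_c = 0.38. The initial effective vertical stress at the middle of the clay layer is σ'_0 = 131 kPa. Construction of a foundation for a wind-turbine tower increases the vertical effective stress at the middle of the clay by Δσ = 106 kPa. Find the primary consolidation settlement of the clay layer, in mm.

S_c ≈ 260 mm

Final effective stress: σ'_f = σ'_0 + Δσ = 131 + 106 = 237 kPa.
Normally consolidated clay, so the full stress increment lies on the virgin compression line:
S_c = C_c·H/(1+e₀)·log₁₀(σ'_f/σ'_0) = 0.38×4.7/(1+0.77)×log₁₀(237/131)
    = 1.009 × 0.25748 = 0.2598 m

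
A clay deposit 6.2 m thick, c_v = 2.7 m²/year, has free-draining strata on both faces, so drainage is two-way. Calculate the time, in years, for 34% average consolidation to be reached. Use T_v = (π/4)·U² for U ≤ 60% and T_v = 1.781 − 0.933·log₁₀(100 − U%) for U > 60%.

Drainage path length: H_d = H/2 = 3.1 m (double drainage).
U ≤ 60%: T_v = (π/4)·U² = (π/4)×0.34² = 0.090792.
t = T_v·H_d²/c_v = 0.090792×3.1²/2.7 = 0.3232 years.

t ≈ 0.323 years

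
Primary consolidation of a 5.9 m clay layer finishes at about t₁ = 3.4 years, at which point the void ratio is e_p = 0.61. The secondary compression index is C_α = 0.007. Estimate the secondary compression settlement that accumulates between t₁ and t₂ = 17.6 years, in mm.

Secondary compression: S_s = C_α·H/(1+e_p)·log₁₀(t₂/t₁)
S_s = 0.007×5.9/(1+0.61)×log₁₀(17.6/3.4)
    = 0.02565 × 0.714 = 0.01832 m

S_s ≈ 18.3 mm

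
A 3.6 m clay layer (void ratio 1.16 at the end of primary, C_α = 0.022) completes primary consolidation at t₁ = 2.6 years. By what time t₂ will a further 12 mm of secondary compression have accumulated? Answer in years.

t₂ ≈ 5.52 years

S_s = C_α·H/(1+e_p)·log₁₀(t₂/t₁) ⇒ log₁₀(t₂/t₁) = S_s·(1+e_p)/(C_α·H).
log₁₀(t₂/t₁) = 0.012 × (1+1.16) / (0.022×3.6) = 0.3273
t₂ = t₁ × 10^0.3273 = 2.6 × 2.125 = 5.524 years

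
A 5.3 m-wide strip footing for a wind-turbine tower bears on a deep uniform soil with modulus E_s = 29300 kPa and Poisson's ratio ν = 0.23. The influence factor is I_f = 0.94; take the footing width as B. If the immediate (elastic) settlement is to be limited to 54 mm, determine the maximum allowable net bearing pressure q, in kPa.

q ≈ 335 kPa

S_e = q·B·(1−ν²)/E_s · I_f  ⇒  q = S_e·E_s / (B·(1−ν²)·I_f).
q = 0.054 × 29300 / (5.3 × 0.9471 × 0.94) = 335.3 kPa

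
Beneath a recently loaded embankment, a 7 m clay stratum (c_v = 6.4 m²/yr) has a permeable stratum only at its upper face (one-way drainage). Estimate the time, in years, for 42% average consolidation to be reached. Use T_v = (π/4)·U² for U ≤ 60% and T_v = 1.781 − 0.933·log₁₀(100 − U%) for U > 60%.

Drainage path length: H_d = H = 7 m (single drainage).
U ≤ 60%: T_v = (π/4)·U² = (π/4)×0.42² = 0.13854.
t = T_v·H_d²/c_v = 0.13854×7²/6.4 = 1.061 years.

t ≈ 1.06 years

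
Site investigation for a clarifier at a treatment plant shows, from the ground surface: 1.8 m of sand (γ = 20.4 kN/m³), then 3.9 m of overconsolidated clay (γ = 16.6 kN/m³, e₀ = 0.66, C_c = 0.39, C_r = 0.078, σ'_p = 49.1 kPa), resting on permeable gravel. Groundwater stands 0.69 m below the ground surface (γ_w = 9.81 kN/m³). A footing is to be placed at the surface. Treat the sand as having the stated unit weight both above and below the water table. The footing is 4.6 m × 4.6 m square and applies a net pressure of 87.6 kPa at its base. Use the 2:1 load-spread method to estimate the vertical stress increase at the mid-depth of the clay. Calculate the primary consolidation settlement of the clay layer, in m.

Mid-depth of clay below the ground surface: z = 1.8 + 3.9/2 = 3.75 m.
Total vertical stress at mid-clay: σ_v = 20.4×1.8 + 16.6×1.95 = 69.09 kPa.
Pore pressure: u = 9.81×(3.75 − 0.69) = 30.019 kPa.
Initial effective stress: σ'_0 = σ_v − u = 69.09 − 30.019 = 39.071 kPa.
Stress increase at mid-clay by the 2:1 spreading method:
Δσ = qBL/((B+z)(L+z)) = 87.6×4.6×4.6/((4.6+3.75)(4.6+3.75)) = 26.586 kPa
Final effective stress: σ'_f = 39.071 + 26.586 = 65.657 kPa.
σ'_f = 65.657 > σ'_p = 49.1 kPa, so the stress path crosses the preconsolidation pressure — recompression up to σ'_p, then virgin compression beyond:
S_c = H/(1+e₀)·[C_r·log₁₀(σ'_p/σ'_0) + C_c·log₁₀(σ'_f/σ'_p)]
    = 3.9/1.66 × [0.078×log₁₀(49.1/39.071) + 0.39×log₁₀(65.657/49.1)]
    = 2.3494 × [0.0077397 + 0.049218] = 0.1338 m

S_c ≈ 0.134 m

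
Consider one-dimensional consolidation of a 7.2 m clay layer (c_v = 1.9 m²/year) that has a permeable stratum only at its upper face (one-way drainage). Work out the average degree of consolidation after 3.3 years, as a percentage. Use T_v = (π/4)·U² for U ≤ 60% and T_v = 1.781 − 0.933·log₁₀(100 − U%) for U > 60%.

U ≈ 39.2 %

Drainage path length: H_d = H = 7.2 m (single drainage).
T_v = c_v·t/H_d² = 1.9×3.3/7.2² = 0.12095.
T_v = 0.12095 corresponds to the U ≤ 60% branch:
U = √(4T_v/π) = 0.3924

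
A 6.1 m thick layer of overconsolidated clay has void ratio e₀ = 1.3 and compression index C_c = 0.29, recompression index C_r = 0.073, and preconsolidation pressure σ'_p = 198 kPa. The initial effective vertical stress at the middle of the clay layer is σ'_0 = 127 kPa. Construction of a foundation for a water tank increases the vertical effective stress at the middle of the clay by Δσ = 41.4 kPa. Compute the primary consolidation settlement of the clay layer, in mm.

S_c ≈ 23.7 mm

Final effective stress: σ'_f = 127 + 41.4 = 168.4 kPa.
σ'_f = 168.4 ≤ σ'_p = 198 kPa, so the clay remains overconsolidated and only the recompression index applies:
S_c = C_r·H/(1+e₀)·log₁₀(σ'_f/σ'_0) = 0.073×6.1/2.3×log₁₀(168.4/127)
    = 0.19361 × 0.12254 = 0.02373 m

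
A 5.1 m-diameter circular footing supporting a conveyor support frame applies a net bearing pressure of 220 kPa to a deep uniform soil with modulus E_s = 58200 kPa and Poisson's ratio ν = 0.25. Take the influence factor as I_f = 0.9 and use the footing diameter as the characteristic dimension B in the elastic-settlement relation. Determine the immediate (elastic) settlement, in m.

S_e ≈ 0.0163 m

Immediate (elastic) settlement: S_e = q·B·(1−ν²)/E_s · I_f.
S_e = 220 × 5.1 × (1 − 0.25²) / 58200 × 0.9
    = 220 × 5.1 × 0.9375 / 58200 × 0.9
    = 0.01627 m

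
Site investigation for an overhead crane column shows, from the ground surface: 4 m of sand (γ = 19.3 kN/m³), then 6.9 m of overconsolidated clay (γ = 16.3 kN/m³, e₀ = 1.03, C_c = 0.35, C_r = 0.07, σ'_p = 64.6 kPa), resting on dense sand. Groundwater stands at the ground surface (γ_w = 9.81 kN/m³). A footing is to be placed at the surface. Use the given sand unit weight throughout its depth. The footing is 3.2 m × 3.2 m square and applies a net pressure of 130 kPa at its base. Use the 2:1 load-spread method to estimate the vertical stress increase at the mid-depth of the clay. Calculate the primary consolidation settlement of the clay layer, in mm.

S_c ≈ 63.7 mm

Mid-depth of clay below the ground surface: z = 4 + 6.9/2 = 7.45 m.
Total vertical stress at mid-clay: σ_v = 19.3×4 + 16.3×3.45 = 133.44 kPa.
Pore pressure: u = 9.81×(7.45 − 0) = 73.085 kPa.
Initial effective stress: σ'_0 = σ_v − u = 133.44 − 73.085 = 60.355 kPa.
Stress increase at mid-clay by the 2:1 spreading method:
Δσ = qBL/((B+z)(L+z)) = 130×3.2×3.2/((3.2+7.45)(3.2+7.45)) = 11.737 kPa
Final effective stress: σ'_f = 60.355 + 11.737 = 72.092 kPa.
σ'_f = 72.092 > σ'_p = 64.6 kPa, so the stress path crosses the preconsolidation pressure — recompression up to σ'_p, then virgin compression beyond:
S_c = H/(1+e₀)·[C_r·log₁₀(σ'_p/σ'_0) + C_c·log₁₀(σ'_f/σ'_p)]
    = 6.9/2.03 × [0.07×log₁₀(64.6/60.355) + 0.35×log₁₀(72.092/64.6)]
    = 3.399 × [0.0020663 + 0.016679] = 0.06372 m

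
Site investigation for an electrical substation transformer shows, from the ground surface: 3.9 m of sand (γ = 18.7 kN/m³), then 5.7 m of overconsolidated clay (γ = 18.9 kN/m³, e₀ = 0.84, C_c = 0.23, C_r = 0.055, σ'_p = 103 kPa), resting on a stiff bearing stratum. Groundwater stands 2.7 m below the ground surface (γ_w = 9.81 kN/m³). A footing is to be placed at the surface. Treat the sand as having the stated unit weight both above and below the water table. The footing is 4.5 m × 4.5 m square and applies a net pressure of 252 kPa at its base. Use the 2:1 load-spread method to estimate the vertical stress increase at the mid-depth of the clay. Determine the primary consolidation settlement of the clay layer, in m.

S_c ≈ 0.0782 m

Mid-depth of clay below the ground surface: z = 3.9 + 5.7/2 = 6.75 m.
Total vertical stress at mid-clay: σ_v = 18.7×3.9 + 18.9×2.85 = 126.79 kPa.
Pore pressure: u = 9.81×(6.75 − 2.7) = 39.73 kPa.
Initial effective stress: σ'_0 = σ_v − u = 126.79 − 39.73 = 87.06 kPa.
Stress increase at mid-clay by the 2:1 spreading method:
Δσ = qBL/((B+z)(L+z)) = 252×4.5×4.5/((4.5+6.75)(4.5+6.75)) = 40.32 kPa
Final effective stress: σ'_f = 87.06 + 40.32 = 127.38 kPa.
σ'_f = 127.38 > σ'_p = 103 kPa, so the stress path crosses the preconsolidation pressure — recompression up to σ'_p, then virgin compression beyond:
S_c = H/(1+e₀)·[C_r·log₁₀(σ'_p/σ'_0) + C_c·log₁₀(σ'_f/σ'_p)]
    = 5.7/1.84 × [0.055×log₁₀(103/87.06) + 0.23×log₁₀(127.38/103)]
    = 3.0978 × [0.004016 + 0.021221] = 0.07818 m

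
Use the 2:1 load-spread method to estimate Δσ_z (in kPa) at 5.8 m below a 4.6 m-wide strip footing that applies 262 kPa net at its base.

Δσ_z ≈ 116 kPa

By the 2:1 method the load spreads at 1 horizontal : 2 vertical, so at depth z the loaded area has grown by z in each plan dimension:
Δσ = qB/(B+z) = 262×4.6/(4.6+5.8) = 115.88 kPa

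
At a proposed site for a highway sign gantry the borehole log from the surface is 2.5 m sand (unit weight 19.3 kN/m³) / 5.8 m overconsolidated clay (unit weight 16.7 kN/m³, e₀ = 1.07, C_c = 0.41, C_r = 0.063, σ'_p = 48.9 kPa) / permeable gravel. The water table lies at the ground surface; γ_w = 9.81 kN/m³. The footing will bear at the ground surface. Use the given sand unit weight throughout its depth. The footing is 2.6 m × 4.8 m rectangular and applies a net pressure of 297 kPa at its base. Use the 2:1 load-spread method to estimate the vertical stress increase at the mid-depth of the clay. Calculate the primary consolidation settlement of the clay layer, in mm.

Mid-depth of clay below the ground surface: z = 2.5 + 5.8/2 = 5.4 m.
Total vertical stress at mid-clay: σ_v = 19.3×2.5 + 16.7×2.9 = 96.68 kPa.
Pore pressure: u = 9.81×(5.4 − 0) = 52.974 kPa.
Initial effective stress: σ'_0 = σ_v − u = 96.68 − 52.974 = 43.706 kPa.
Stress increase at mid-clay by the 2:1 spreading method:
Δσ = qBL/((B+z)(L+z)) = 297×2.6×4.8/((2.6+5.4)(4.8+5.4)) = 45.424 kPa
Final effective stress: σ'_f = 43.706 + 45.424 = 89.13 kPa.
σ'_f = 89.13 > σ'_p = 48.9 kPa, so the stress path crosses the preconsolidation pressure — recompression up to σ'_p, then virgin compression beyond:
S_c = H/(1+e₀)·[C_r·log₁₀(σ'_p/σ'_0) + C_c·log₁₀(σ'_f/σ'_p)]
    = 5.8/2.07 × [0.063×log₁₀(48.9/43.706) + 0.41×log₁₀(89.13/48.9)]
    = 2.8019 × [0.0030724 + 0.10689] = 0.3081 m

S_c ≈ 308 mm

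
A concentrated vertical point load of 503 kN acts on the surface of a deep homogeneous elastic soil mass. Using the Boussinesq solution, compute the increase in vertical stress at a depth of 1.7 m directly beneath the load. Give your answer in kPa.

Δσ_z ≈ 83.1 kPa

Boussinesq vertical stress below a point load on an elastic half-space:
Δσ_z = 3P/(2πz²) · [1 + (r/z)²]^(−5/2)
r/z = 0/1.7 = 0; [1+(r/z)²]^(−5/2) = 1.
Δσ_z = 3×503/(2π×1.7²) × 1 = 83.102 × 1 = 83.1 kPa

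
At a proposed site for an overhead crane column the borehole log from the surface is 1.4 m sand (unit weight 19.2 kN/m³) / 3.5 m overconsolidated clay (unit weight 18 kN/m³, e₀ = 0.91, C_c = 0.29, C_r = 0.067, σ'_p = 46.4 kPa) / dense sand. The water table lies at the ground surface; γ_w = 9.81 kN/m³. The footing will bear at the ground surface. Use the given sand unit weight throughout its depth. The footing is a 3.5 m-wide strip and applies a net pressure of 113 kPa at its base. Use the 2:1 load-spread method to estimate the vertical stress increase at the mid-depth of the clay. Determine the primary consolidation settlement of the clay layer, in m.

S_c ≈ 0.173 m

Mid-depth of clay below the ground surface: z = 1.4 + 3.5/2 = 3.15 m.
Total vertical stress at mid-clay: σ_v = 19.2×1.4 + 18×1.75 = 58.38 kPa.
Pore pressure: u = 9.81×(3.15 − 0) = 30.902 kPa.
Initial effective stress: σ'_0 = σ_v − u = 58.38 − 30.902 = 27.478 kPa.
Stress increase at mid-clay by the 2:1 spreading method:
Δσ = qB/(B+z) = 113×3.5/(3.5+3.15) = 59.474 kPa
Final effective stress: σ'_f = 27.478 + 59.474 = 86.952 kPa.
σ'_f = 86.952 > σ'_p = 46.4 kPa, so the stress path crosses the preconsolidation pressure — recompression up to σ'_p, then virgin compression beyond:
S_c = H/(1+e₀)·[C_r·log₁₀(σ'_p/σ'_0) + C_c·log₁₀(σ'_f/σ'_p)]
    = 3.5/1.91 × [0.067×log₁₀(46.4/27.478) + 0.29×log₁₀(86.952/46.4)]
    = 1.8325 × [0.015245 + 0.079101] = 0.1729 m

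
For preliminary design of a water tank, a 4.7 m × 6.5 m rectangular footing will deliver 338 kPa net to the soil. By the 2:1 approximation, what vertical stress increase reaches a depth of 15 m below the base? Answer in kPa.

By the 2:1 method the load spreads at 1 horizontal : 2 vertical, so at depth z the loaded area has grown by z in each plan dimension:
Δσ = qBL/((B+z)(L+z)) = 338×4.7×6.5/((4.7+15)(6.5+15)) = 24.379 kPa

Δσ_z ≈ 24.4 kPa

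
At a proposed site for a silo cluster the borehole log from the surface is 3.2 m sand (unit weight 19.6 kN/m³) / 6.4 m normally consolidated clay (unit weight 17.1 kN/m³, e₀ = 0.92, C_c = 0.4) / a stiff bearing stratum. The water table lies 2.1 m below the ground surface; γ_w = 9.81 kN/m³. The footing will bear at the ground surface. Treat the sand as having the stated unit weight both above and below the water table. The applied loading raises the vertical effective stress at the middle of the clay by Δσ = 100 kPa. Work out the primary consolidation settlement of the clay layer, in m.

S_c ≈ 0.49 m

Mid-depth of clay below the ground surface: z = 3.2 + 6.4/2 = 6.4 m.
Total vertical stress at mid-clay: σ_v = 19.6×3.2 + 17.1×3.2 = 117.44 kPa.
Pore pressure: u = 9.81×(6.4 − 2.1) = 42.183 kPa.
Initial effective stress: σ'_0 = σ_v − u = 117.44 − 42.183 = 75.257 kPa.
Final effective stress: σ'_f = σ'_0 + Δσ = 75.257 + 100 = 175.26 kPa.
Normally consolidated clay, so the full stress increment lies on the virgin compression line:
S_c = C_c·H/(1+e₀)·log₁₀(σ'_f/σ'_0) = 0.4×6.4/(1+0.92)×log₁₀(175.26/75.257)
    = 1.3333 × 0.36714 = 0.4895 m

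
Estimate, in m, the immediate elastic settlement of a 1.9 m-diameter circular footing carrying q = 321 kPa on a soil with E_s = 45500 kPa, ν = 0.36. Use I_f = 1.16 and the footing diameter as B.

S_e ≈ 0.0135 m

Immediate (elastic) settlement: S_e = q·B·(1−ν²)/E_s · I_f.
S_e = 321 × 1.9 × (1 − 0.36²) / 45500 × 1.16
    = 321 × 1.9 × 0.8704 / 45500 × 1.16
    = 0.01353 m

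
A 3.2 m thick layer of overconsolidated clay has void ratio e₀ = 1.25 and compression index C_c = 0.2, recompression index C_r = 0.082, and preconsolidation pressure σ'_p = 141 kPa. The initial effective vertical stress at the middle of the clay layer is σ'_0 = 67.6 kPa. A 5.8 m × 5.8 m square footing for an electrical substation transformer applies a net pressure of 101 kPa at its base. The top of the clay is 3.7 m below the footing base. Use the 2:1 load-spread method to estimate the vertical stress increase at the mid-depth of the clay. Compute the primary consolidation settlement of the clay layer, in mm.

S_c ≈ 17.3 mm

Mid-depth of clay below the footing base: z = 3.7 + 3.2/2 = 5.3 m.
Stress increase at mid-clay by the 2:1 spreading method:
Δσ = qBL/((B+z)(L+z)) = 101×5.8×5.8/((5.8+5.3)(5.8+5.3)) = 27.576 kPa
Final effective stress: σ'_f = 67.6 + 27.576 = 95.176 kPa.
σ'_f = 95.176 ≤ σ'_p = 141 kPa, so the clay remains overconsolidated and only the recompression index applies:
S_c = C_r·H/(1+e₀)·log₁₀(σ'_f/σ'_0) = 0.082×3.2/2.25×log₁₀(95.176/67.6)
    = 0.11662 × 0.14858 = 0.01733 m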